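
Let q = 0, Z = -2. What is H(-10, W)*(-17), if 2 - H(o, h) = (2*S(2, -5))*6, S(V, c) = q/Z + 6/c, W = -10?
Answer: -1394/5 ≈ -278.80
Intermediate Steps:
S(V, c) = 6/c (S(V, c) = 0/(-2) + 6/c = 0*(-½) + 6/c = 0 + 6/c = 6/c)
H(o, h) = 82/5 (H(o, h) = 2 - 2*(6/(-5))*6 = 2 - 2*(6*(-⅕))*6 = 2 - 2*(-6/5)*6 = 2 - (-12)*6/5 = 2 - 1*(-72/5) = 2 + 72/5 = 82/5)
H(-10, W)*(-17) = (82/5)*(-17) = -1394/5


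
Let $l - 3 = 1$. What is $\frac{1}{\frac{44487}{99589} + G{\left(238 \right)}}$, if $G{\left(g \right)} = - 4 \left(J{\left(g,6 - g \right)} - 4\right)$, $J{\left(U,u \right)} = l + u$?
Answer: $\frac{99589}{92463079} \approx 0.0010771$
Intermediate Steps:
$l = 4$ ($l = 3 + 1 = 4$)
$J{\left(U,u \right)} = 4 + u$
$G{\left(g \right)} = -24 + 4 g$ ($G{\left(g \right)} = - 4 \left(\left(4 - \left(-6 + g\right)\right) - 4\right) = - 4 \left(\left(10 - g\right) - 4\right) = - 4 \left(6 - g\right) = -24 + 4 g$)
$\frac{1}{\frac{44487}{99589} + G{\left(238 \right)}} = \frac{1}{\frac{44487}{99589} + \left(-24 + 4 \cdot 238\right)} = \frac{1}{44487 \cdot \frac{1}{99589} + \left(-24 + 952\right)} = \frac{1}{\frac{44487}{99589} + 928} = \frac{1}{\frac{92463079}{99589}} = \frac{99589}{92463079}$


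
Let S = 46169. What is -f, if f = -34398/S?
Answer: 34398/46169 ≈ 0.74505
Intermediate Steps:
f = -34398/46169 ≈ -0.74505
-f = -1*(-34398/46169) = 34398/46169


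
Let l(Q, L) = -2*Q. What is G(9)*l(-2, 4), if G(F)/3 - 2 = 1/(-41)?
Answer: 972/41 ≈ 23.707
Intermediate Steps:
G(F) = 243/41 (G(F) = 6 + 3/(-41) = 6 + 3*(-1/41) = 6 - 3/41 = 243/41)
G(9)*l(-2, 4) = 243*(-2*(-2))/41 = (243/41)*4 = 972/41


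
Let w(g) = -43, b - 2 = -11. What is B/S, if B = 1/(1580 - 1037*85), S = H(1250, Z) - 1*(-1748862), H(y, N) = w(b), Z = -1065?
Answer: -1/151386516735 ≈ -6.6056e-12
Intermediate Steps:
b = -9 (b = 2 - 11 = -9)
H(y, N) = -43
S = 1748819 (S = -43 - 1*(-1748862) = -43 + 1748862 = 1748819)
B = -1/86565 (B = 1/(1580 - 88145) = 1/(-86565) = -1/86565 ≈ -1.1552e-5)
B/S = -1/86565/1748819 = -1/86565*1/1748819 = -1/151386516735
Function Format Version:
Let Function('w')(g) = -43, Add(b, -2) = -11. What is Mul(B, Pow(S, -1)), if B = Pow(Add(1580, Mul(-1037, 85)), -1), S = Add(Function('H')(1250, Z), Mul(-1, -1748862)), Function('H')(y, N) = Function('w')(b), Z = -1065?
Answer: Rational(-1, 151386516735) ≈ -6.6056e-12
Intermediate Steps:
b = -9 (b = Add(2, -11) = -9)
Function('H')(y, N) = -43
S = 1748819 (S = Add(-43, Mul(-1, -1748862)) = Add(-43, 1748862) = 1748819)
B = Rational(-1, 86565) (B = Pow(Add(1580, -88145), -1) = Pow(-86565, -1) = Rational(-1, 86565) ≈ -1.1552e-5)
Mul(B, Pow(S, -1)) = Mul(Rational(-1, 86565), Pow(1748819, -1)) = Mul(Rational(-1, 86565), Rational(1, 1748819)) = Rational(-1, 151386516735)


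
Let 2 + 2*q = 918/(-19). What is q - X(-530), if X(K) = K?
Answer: 9592/19 ≈ 504.84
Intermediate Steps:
q = -478/19 (q = -1 + (918/(-19))/2 = -1 + (918*(-1/19))/2 = -1 + (½)*(-918/19) = -1 - 459/19 = -478/19 ≈ -25.158)
q - X(-530) = -478/19 - 1*(-530) = -478/19 + 530 = 9592/19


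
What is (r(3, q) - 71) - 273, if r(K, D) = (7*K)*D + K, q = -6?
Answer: -467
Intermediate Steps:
r(K, D) = K + 7*D*K (r(K, D) = 7*D*K + K = K + 7*D*K)
(r(3, q) - 71) - 273 = (3*(1 + 7*(-6)) - 71) - 273 = (3*(1 - 42) - 71) - 273 = (3*(-41) - 71) - 273 = (-123 - 71) - 273 = -194 - 273 = -467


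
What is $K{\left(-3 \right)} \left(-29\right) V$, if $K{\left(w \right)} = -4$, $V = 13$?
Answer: $1508$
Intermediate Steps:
$K{\left(-3 \right)} \left(-29\right) V = \left(-4\right) \left(-29\right) 13 = 116 \cdot 13 = 1508$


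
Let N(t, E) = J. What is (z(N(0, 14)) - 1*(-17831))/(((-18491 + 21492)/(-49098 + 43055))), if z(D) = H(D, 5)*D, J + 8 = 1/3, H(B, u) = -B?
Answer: -966577850/27009 ≈ -35787.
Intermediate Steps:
J = -23/3 (J = -8 + 1/3 = -23/3 ≈ -7.6667)
N(t, E) = -23/3
z(D) = -D**2 (z(D) = (-D)*D = -D**2)
(z(N(0, 14)) - 1*(-17831))/(((-18491 + 21492)/(-49098 + 43055))) = (-(-23/3)**2 - 1*(-17831))/(((-18491 + 21492)/(-49098 + 43055))) = (-1*529/9 + 17831)/((3001/(-6043))) = (-529/9 + 17831)/((3001*(-1/6043))) = 159950/(9*(-3001/6043)) = (159950/9)*(-6043/3001) = -966577850/27009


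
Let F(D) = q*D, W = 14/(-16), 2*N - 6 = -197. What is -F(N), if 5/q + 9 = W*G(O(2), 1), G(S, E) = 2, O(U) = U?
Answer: -1910/43 ≈ -44.419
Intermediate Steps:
N = -191/2 (N = 3 + (1/2)*(-197) = 3 - 197/2 = -191/2 ≈ -95.500)
W = -7/8 (W = 14*(-1/16) = -7/8 ≈ -0.87500)
q = -20/43 (q = 5/(-9 - 7/8*2) = 5/(-9 - 7/4) = 5/(-43/4) = 5*(-4/43) = -20/43 ≈ -0.46512)
F(D) = -20*D/43
-F(N) = -(-20)*(-191)/(43*2) = -1*1910/43 = -1910/43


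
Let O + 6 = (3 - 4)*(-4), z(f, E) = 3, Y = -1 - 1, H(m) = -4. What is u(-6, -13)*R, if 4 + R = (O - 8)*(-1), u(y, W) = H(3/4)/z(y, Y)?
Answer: -8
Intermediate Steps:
Y = -2
O = -2 (O = -6 + (3 - 4)*(-4) = -6 - 1*(-4) = -6 + 4 = -2)
u(y, W) = -4/3
R = 6 (R = -4 + (-2 - 8)*(-1) = -4 - 10*(-1) = -4 + 10 = 6)
u(-6, -13)*R = -4/3*6 = -8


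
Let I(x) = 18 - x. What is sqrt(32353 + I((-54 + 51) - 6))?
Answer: 2*sqrt(8095) ≈ 179.94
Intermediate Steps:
sqrt(32353 + I((-54 + 51) - 6)) = sqrt(32353 + (18 - ((-54 + 51) - 6))) = sqrt(32353 + (18 - (-3 - 6))) = sqrt(32353 + (18 - 1*(-9))) = sqrt(32353 + (18 + 9)) = sqrt(32353 + 27) = sqrt(32380) = 2*sqrt(8095)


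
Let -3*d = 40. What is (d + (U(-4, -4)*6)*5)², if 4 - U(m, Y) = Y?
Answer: 462400/9 ≈ 51378.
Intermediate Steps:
d = -40/3 (d = -⅓*40 = -40/3 ≈ -13.333)
U(m, Y) = 4 - Y
(d + (U(-4, -4)*6)*5)² = (-40/3 + ((4 - 1*(-4))*6)*5)² = (-40/3 + ((4 + 4)*6)*5)² = (-40/3 + (8*6)*5)² = (-40/3 + 48*5)² = (-40/3 + 240)² = (680/3)² = 462400/9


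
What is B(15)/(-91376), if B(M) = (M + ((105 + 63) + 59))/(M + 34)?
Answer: -121/2238712 ≈ -5.4049e-5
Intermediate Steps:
B(M) = (227 + M)/(34 + M) (B(M) = (M + (168 + 59))/(34 + M) = (M + 227)/(34 + M) = (227 + M)/(34 + M))
B(15)/(-91376) = ((227 + 15)/(34 + 15))/(-91376) = (242/49)*(-1/91376) = -121/2238712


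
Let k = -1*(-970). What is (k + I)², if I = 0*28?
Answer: 940900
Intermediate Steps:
I = 0
k = 970
(k + I)² = (970 + 0)² = 970² = 940900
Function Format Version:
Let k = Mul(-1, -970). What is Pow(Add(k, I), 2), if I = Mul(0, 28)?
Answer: 940900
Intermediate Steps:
I = 0
k = 970
Pow(Add(k, I), 2) = Pow(Add(970, 0), 2) = Pow(970, 2) = 940900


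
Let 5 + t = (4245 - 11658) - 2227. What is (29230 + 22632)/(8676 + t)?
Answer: -51862/969 ≈ -53.521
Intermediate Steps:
t = -9645 (t = -5 + ((4245 - 11658) - 2227) = -5 + (-7413 - 2227) = -5 - 9640 = -9645)
(29230 + 22632)/(8676 + t) = (29230 + 22632)/(8676 - 9645) = 51862/(-969) = 51862*(-1/969) = -51862/969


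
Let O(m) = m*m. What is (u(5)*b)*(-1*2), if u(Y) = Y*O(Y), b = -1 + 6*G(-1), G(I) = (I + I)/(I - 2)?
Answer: -750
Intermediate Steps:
O(m) = m**2
G(I) = 2*I/(-2 + I) (G(I) = (2*I)/(-2 + I) = 2*I/(-2 + I))
b = 3 (b = -1 + 6*(2*(-1)/(-2 - 1)) = -1 + 6*(2*(-1)/(-3)) = -1 + 6*(2*(-1)*(-1/3)) = -1 + 6*(2/3) = -1 + 4 = 3)
u(Y) = Y**3 (u(Y) = Y*Y**2 = Y**3)
(u(5)*b)*(-1*2) = (5**3*3)*(-1*2) = (125*3)*(-2) = 375*(-2) = -750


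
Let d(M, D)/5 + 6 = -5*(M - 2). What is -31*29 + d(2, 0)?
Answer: -929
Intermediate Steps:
d(M, D) = 20 - 25*M (d(M, D) = -30 + 5*(-5*(M - 2)) = -30 + 5*(-5*(-2 + M)) = -30 + 5*(10 - 5*M) = -30 + (50 - 25*M) = 20 - 25*M)
-31*29 + d(2, 0) = -31*29 + (20 - 25*2) = -899 + (20 - 50) = -899 - 30 = -929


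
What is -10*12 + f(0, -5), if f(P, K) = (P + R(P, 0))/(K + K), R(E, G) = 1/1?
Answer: -1201/10 ≈ -120.10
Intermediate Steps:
R(E, G) = 1
f(P, K) = (1 + P)/(2*K) (f(P, K) = (P + 1)/(K + K) = (1 + P)/((2*K)) = (1 + P)*(1/(2*K)) = (1 + P)/(2*K))
-10*12 + f(0, -5) = -10*12 + (1/2)*(1 + 0)/(-5) = -120 + (1/2)*(-1/5)*1 = -120 - 1/10 = -1201/10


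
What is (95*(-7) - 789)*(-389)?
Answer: 565606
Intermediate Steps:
(95*(-7) - 789)*(-389) = (-665 - 789)*(-389) = -1454*(-389) = 565606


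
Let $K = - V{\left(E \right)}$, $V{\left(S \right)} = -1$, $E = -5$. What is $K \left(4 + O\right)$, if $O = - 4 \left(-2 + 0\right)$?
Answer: $12$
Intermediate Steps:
$K = 1$ ($K = \left(-1\right) \left(-1\right) = 1$)
$O = 8$ ($O = \left(-4\right) \left(-2\right) = 8$)
$K \left(4 + O\right) = 1 \left(4 + 8\right) = 1 \cdot 12 = 12$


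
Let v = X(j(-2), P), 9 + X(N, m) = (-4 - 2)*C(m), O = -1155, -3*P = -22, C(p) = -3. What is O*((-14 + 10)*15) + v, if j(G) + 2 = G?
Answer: 69309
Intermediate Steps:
j(G) = -2 + G
P = 22/3 (P = -⅓*(-22) = 22/3 ≈ 7.3333)
X(N, m) = 9 (X(N, m) = -9 + (-4 - 2)*(-3) = -9 - 6*(-3) = -9 + 18 = 9)
v = 9
O*((-14 + 10)*15) + v = -1155*(-14 + 10)*15 + 9 = -(-4620)*15 + 9 = -1155*(-60) + 9 = 69300 + 9 = 69309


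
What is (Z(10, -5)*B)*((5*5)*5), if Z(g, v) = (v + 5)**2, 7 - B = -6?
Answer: 0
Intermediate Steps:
B = 13 (B = 7 - 1*(-6) = 7 + 6 = 13)
Z(g, v) = (5 + v)**2
(Z(10, -5)*B)*((5*5)*5) = ((5 - 5)**2*13)*((5*5)*5) = (0**2*13)*(25*5) = (0*13)*125 = 0*125 = 0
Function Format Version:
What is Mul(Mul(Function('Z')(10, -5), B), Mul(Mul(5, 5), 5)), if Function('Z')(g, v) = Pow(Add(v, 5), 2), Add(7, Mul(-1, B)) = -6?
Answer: 0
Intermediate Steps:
B = 13 (B = Add(7, Mul(-1, -6)) = Add(7, 6) = 13)
Function('Z')(g, v) = Pow(Add(5, v), 2)
Mul(Mul(Function('Z')(10, -5), B), Mul(Mul(5, 5), 5)) = Mul(Mul(Pow(Add(5, -5), 2), 13), Mul(Mul(5, 5), 5)) = Mul(Mul(Pow(0, 2), 13), Mul(25, 5)) = Mul(Mul(0, 13), 125) = Mul(0, 125) = 0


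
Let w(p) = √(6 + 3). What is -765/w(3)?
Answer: -255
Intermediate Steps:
w(p) = 3 (w(p) = √9 = 3)
-765/w(3) = -765/3 = -765*⅓ = -255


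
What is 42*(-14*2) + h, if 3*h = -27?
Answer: -1185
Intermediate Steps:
h = -9 (h = (⅓)*(-27) = -9)
42*(-14*2) + h = 42*(-14*2) - 9 = 42*(-28) - 9 = -1176 - 9 = -1185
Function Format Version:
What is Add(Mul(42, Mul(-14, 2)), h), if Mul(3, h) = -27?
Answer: -1185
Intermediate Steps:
h = -9 (h = Mul(Rational(1, 3), -27) = -9)
Add(Mul(42, Mul(-14, 2)), h) = Add(Mul(42, Mul(-14, 2)), -9) = Add(Mul(42, -28), -9) = Add(-1176, -9) = -1185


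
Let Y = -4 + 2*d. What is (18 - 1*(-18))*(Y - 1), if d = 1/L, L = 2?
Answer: -144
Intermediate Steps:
d = ½ (d = 1/2 = ½ ≈ 0.50000)
Y = -3 (Y = -4 + 2*(½) = -4 + 1 = -3)
(18 - 1*(-18))*(Y - 1) = (18 - 1*(-18))*(-3 - 1) = (18 + 18)*(-4) = 36*(-4) = -144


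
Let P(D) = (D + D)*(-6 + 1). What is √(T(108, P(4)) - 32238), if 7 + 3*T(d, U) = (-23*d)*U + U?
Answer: √7797/3 ≈ 29.434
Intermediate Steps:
P(D) = -10*D (P(D) = (2*D)*(-5) = -10*D)
T(d, U) = -7/3 + U/3 - 23*U*d/3 (T(d, U) = -7/3 + ((-23*d)*U + U)/3 = -7/3 + (-23*U*d + U)/3 = -7/3 + (U - 23*U*d)/3 = -7/3 + (U/3 - 23*U*d/3) = -7/3 + U/3 - 23*U*d/3)
√(T(108, P(4)) - 32238) = √((-7/3 + (-10*4)/3 - 23/3*(-10*4)*108) - 32238) = √((-7/3 + (⅓)*(-40) - 23/3*(-40)*108) - 32238) = √((-7/3 - 40/3 + 33120) - 32238) = √(99313/3 - 32238) = √(2599/3) = √7797/3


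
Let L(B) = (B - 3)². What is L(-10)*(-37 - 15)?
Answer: -8788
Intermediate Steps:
L(B) = (-3 + B)²
L(-10)*(-37 - 15) = (-3 - 10)²*(-37 - 15) = (-13)²*(-52) = 169*(-52) = -8788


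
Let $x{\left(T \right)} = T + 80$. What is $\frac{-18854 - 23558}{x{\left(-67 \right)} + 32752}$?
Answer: $- \frac{42412}{32765} \approx -1.2944$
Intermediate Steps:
$x{\left(T \right)} = 80 + T$
$\frac{-18854 - 23558}{x{\left(-67 \right)} + 32752} = \frac{-18854 - 23558}{\left(80 - 67\right) + 32752} = - \frac{42412}{13 + 32752} = - \frac{42412}{32765}$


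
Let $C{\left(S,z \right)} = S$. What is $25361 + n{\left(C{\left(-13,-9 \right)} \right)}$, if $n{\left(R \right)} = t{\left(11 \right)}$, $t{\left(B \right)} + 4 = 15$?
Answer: $25372$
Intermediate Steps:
$t{\left(B \right)} = 11$ ($t{\left(B \right)} = -4 + 15 = 11$)
$n{\left(R \right)} = 11$
$25361 + n{\left(C{\left(-13,-9 \right)} \right)} = 25361 + 11 = 25372$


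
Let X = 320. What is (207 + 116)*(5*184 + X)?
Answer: 400520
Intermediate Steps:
(207 + 116)*(5*184 + X) = (207 + 116)*(5*184 + 320) = 323*(920 + 320) = 323*1240 = 400520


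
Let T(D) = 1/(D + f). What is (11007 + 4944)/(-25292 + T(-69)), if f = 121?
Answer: -829452/1315183 ≈ -0.63067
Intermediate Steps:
T(D) = 1/(121 + D) (T(D) = 1/(D + 121) = 1/(121 + D))
(11007 + 4944)/(-25292 + T(-69)) = (11007 + 4944)/(-25292 + 1/(121 - 69)) = 15951/(-25292 + 1/52) = 15951/(-1315183/52) = 15951*(-52/1315183) = -829452/1315183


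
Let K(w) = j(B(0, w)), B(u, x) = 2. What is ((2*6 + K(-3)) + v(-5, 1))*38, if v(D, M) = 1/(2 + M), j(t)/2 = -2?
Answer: 950/3 ≈ 316.67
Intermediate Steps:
j(t) = -4 (j(t) = 2*(-2) = -4)
K(w) = -4
((2*6 + K(-3)) + v(-5, 1))*38 = ((2*6 - 4) + 1/(2 + 1))*38 = ((12 - 4) + 1/3)*38 = (8 + ⅓)*38 = (25/3)*38 = 950/3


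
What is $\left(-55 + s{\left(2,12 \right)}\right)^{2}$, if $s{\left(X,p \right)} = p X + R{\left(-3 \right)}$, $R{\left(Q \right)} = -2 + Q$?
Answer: $1296$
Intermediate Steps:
$s{\left(X,p \right)} = -5 + X p$ ($s{\left(X,p \right)} = p X - 5 = X p - 5 = -5 + X p$)
$\left(-55 + s{\left(2,12 \right)}\right)^{2} = \left(-55 + \left(-5 + 2 \cdot 12\right)\right)^{2} = \left(-55 + \left(-5 + 24\right)\right)^{2} = \left(-55 + 19\right)^{2} = \left(-36\right)^{2} = 1296$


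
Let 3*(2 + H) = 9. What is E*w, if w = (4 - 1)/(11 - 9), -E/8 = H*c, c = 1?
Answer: -12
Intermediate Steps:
H = 1 (H = -2 + (⅓)*9 = -2 + 3 = 1)
E = -8 ≈ -8.0000
w = 3/2 ≈ 1.5000
E*w = -8*3/2 = -12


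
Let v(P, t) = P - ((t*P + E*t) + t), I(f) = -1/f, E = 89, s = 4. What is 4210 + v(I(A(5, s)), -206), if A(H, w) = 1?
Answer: 22543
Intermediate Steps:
v(P, t) = P - 90*t - P*t (v(P, t) = P - ((t*P + 89*t) + t) = P - ((P*t + 89*t) + t) = P - ((89*t + P*t) + t) = P - (90*t + P*t) = P + (-90*t - P*t) = P - 90*t - P*t)
4210 + v(I(A(5, s)), -206) = 4210 + (-1/1 - 90*(-206) - 1*(-1/1)*(-206)) = 4210 + (-1*1 + 18540 - 1*(-1*1)*(-206)) = 4210 + (-1 + 18540 - 1*(-1)*(-206)) = 4210 + (-1 + 18540 - 206) = 4210 + 18333 = 22543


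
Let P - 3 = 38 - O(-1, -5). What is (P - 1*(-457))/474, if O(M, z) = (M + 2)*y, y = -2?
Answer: 250/237 ≈ 1.0549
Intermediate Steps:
O(M, z) = -4 - 2*M (O(M, z) = (M + 2)*(-2) = (2 + M)*(-2) = -4 - 2*M)
P = 43 (P = 3 + (38 - (-4 - 2*(-1))) = 3 + (38 - (-4 + 2)) = 3 + (38 - 1*(-2)) = 3 + (38 + 2) = 3 + 40 = 43)
(P - 1*(-457))/474 = (43 - 1*(-457))/474 = (43 + 457)*(1/474) = 500*(1/474) = 250/237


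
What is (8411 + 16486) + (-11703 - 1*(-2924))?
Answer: 16118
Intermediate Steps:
(8411 + 16486) + (-11703 - 1*(-2924)) = 24897 + (-11703 + 2924) = 24897 - 8779 = 16118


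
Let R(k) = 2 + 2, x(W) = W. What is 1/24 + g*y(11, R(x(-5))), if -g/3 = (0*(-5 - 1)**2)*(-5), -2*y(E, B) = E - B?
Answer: 1/24 ≈ 0.041667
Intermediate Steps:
R(k) = 4
y(E, B) = B/2 - E/2 (y(E, B) = -(E - B)/2 = B/2 - E/2)
g = 0 (g = -3*0*(-5 - 1)**2*(-5) = -3*0*(-6)**2*(-5) = -3*0*36*(-5) = -0*(-5) = -3*0 = 0)
1/24 + g*y(11, R(x(-5))) = 1/24 + 0*((1/2)*4 - 1/2*11) = 1/24 + 0*(2 - 11/2) = 1/24 + 0*(-7/2) = 1/24 + 0 = 1/24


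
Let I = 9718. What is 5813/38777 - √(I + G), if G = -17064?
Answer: 5813/38777 - I*√7346 ≈ 0.14991 - 85.709*I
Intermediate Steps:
5813/38777 - √(I + G) = 5813/38777 - √(9718 - 17064) = 5813*(1/38777) - √(-7346) = 5813/38777 - I*√7346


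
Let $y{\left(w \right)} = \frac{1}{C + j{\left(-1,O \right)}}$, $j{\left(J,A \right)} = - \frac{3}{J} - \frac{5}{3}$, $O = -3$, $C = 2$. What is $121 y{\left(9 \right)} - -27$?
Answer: $\frac{633}{10} \approx 63.3$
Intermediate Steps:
$j{\left(J,A \right)} = - \frac{5}{3} - \frac{3}{J}$ ($j{\left(J,A \right)} = - \frac{3}{J} - \frac{5}{3} = - \frac{5}{3} - \frac{3}{J}$)
$y{\left(w \right)} = \frac{3}{10}$ ($y{\left(w \right)} = \frac{1}{2 - \left(\frac{5}{3} + \frac{3}{-1}\right)} = \frac{1}{2 - - \frac{4}{3}} = \frac{1}{2 + \left(- \frac{5}{3} + 3\right)} = \frac{1}{2 + \frac{4}{3}} = \frac{1}{\frac{10}{3}} = \frac{3}{10}$)
$121 y{\left(9 \right)} - -27 = 121 \cdot \frac{3}{10} - -27 = \frac{363}{10} + \left(-43 + 70\right) = \frac{363}{10} + 27 = \frac{633}{10}$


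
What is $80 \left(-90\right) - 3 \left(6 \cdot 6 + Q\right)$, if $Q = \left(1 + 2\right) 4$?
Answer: $-7344$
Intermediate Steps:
$Q = 12$ ($Q = 3 \cdot 4 = 12$)
$80 \left(-90\right) - 3 \left(6 \cdot 6 + Q\right) = 80 \left(-90\right) - 3 \left(6 \cdot 6 + 12\right) = -7200 - 3 \left(36 + 12\right) = -7200 - 144 = -7344$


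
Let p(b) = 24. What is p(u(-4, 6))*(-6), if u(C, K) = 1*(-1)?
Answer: -144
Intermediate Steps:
u(C, K) = -1
p(u(-4, 6))*(-6) = 24*(-6) = -144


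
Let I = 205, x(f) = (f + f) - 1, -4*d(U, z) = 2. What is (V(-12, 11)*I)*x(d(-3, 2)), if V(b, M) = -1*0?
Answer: 0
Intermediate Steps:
V(b, M) = 0
d(U, z) = -½ (d(U, z) = -¼*2 = -½)
x(f) = -1 + 2*f (x(f) = 2*f - 1 = -1 + 2*f)
(V(-12, 11)*I)*x(d(-3, 2)) = (0*205)*(-1 + 2*(-½)) = 0*(-1 - 1) = 0*(-2) = 0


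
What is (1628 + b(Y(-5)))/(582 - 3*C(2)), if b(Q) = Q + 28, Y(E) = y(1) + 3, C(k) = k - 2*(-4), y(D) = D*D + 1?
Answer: 1661/552 ≈ 3.0091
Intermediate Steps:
y(D) = 1 + D² (y(D) = D² + 1 = 1 + D²)
C(k) = 8 + k (C(k) = k + 8 = 8 + k)
Y(E) = 5 (Y(E) = (1 + 1²) + 3 = (1 + 1) + 3 = 2 + 3 = 5)
b(Q) = 28 + Q
(1628 + b(Y(-5)))/(582 - 3*C(2)) = (1628 + (28 + 5))/(582 - 3*(8 + 2)) = (1628 + 33)/(582 - 3*10) = 1661/(582 - 30) = 1661/552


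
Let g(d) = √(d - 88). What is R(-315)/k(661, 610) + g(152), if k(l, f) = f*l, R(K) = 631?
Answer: 3226311/403210 ≈ 8.0016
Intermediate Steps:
g(d) = √(-88 + d)
R(-315)/k(661, 610) + g(152) = 631/((610*661)) + √(-88 + 152) = 631/403210 + √64 = 631*(1/403210) + 8 = 631/403210 + 8 = 3226311/403210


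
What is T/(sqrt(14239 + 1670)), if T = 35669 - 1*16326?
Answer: 19343*sqrt(15909)/15909 ≈ 153.36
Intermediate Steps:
T = 19343 (T = 35669 - 16326 = 19343)
T/(sqrt(14239 + 1670)) = 19343/(sqrt(14239 + 1670)) = 19343/(sqrt(15909)) = 19343*(sqrt(15909)/15909) = 19343*sqrt(15909)/15909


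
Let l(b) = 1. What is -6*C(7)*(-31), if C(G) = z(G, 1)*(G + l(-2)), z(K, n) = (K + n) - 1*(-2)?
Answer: 14880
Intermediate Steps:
z(K, n) = 2 + K + n (z(K, n) = (K + n) + 2 = 2 + K + n)
C(G) = (1 + G)*(3 + G) (C(G) = (2 + G + 1)*(G + 1) = (3 + G)*(1 + G) = (1 + G)*(3 + G))
-6*C(7)*(-31) = -6*(1 + 7)*(3 + 7)*(-31) = -48*10*(-31) = -6*80*(-31) = -480*(-31) = 14880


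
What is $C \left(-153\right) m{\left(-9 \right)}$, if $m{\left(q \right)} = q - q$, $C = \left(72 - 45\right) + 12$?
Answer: $0$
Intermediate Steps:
$C = 39$ ($C = \left(72 - 45\right) + 12 = 27 + 12 = 39$)
$m{\left(q \right)} = 0$
$C \left(-153\right) m{\left(-9 \right)} = 39 \left(-153\right) 0 = \left(-5967\right) 0 = 0$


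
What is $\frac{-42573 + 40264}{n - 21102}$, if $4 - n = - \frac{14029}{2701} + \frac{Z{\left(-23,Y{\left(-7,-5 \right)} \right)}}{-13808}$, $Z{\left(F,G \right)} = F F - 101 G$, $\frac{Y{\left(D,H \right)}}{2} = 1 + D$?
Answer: $\frac{86115097072}{786660103111} \approx 0.10947$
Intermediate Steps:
$Y{\left(D,H \right)} = 2 + 2 D$ ($Y{\left(D,H \right)} = 2 \left(1 + D\right) = 2 + 2 D$)
$Z{\left(F,G \right)} = F^{2} - 101 G$
$n = \frac{347596505}{37295408}$ ($n = 4 - \left(- \frac{14029}{2701} + \frac{\left(-23\right)^{2} - 101 \left(2 + 2 \left(-7\right)\right)}{-13808}\right) = 4 - \left(\left(-14029\right) \frac{1}{2701} + \left(529 - 101 \left(2 - 14\right)\right) \left(- \frac{1}{13808}\right)\right) = 4 - \left(- \frac{14029}{2701} + \left(529 - -1212\right) \left(- \frac{1}{13808}\right)\right) = 4 - \left(- \frac{14029}{2701} + \left(529 + 1212\right) \left(- \frac{1}{13808}\right)\right) = 4 - \left(- \frac{14029}{2701} + 1741 \left(- \frac{1}{13808}\right)\right) = 4 - \left(- \frac{14029}{2701} - \frac{1741}{13808}\right) = 4 - - \frac{198414873}{37295408} = 4 + \frac{198414873}{37295408} = \frac{347596505}{37295408} \approx 9.3201$)
$\frac{-42573 + 40264}{n - 21102} = \frac{-42573 + 40264}{\frac{347596505}{37295408} - 21102} = - \frac{2309}{- \frac{786660103111}{37295408}} = \left(-2309\right) \left(- \frac{37295408}{786660103111}\right) = \frac{86115097072}{786660103111}$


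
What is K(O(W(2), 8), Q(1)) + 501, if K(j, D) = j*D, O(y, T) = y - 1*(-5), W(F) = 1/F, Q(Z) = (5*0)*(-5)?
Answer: 501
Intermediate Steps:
Q(Z) = 0 (Q(Z) = 0*(-5) = 0)
O(y, T) = 5 + y (O(y, T) = y + 5 = 5 + y)
K(j, D) = D*j
K(O(W(2), 8), Q(1)) + 501 = 0*(5 + 1/2) + 501 = 0*(11/2) + 501 = 0 + 501 = 501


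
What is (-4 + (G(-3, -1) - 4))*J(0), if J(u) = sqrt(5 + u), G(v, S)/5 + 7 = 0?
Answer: -43*sqrt(5) ≈ -96.151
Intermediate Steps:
G(v, S) = -35 (G(v, S) = -35 + 5*0 = -35 + 0 = -35)
(-4 + (G(-3, -1) - 4))*J(0) = (-4 + (-35 - 4))*sqrt(5 + 0) = (-4 - 39)*sqrt(5) = -43*sqrt(5)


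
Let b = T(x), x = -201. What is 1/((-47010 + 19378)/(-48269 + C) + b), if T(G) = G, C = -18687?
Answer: -16739/3357631 ≈ -0.0049854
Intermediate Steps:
b = -201
1/((-47010 + 19378)/(-48269 + C) + b) = 1/((-47010 + 19378)/(-48269 - 18687) - 201) = 1/(-27632/(-66956) - 201) = 1/(-27632*(-1/66956) - 201) = 1/(6908/16739 - 201) = 1/(-3357631/16739) = -16739/3357631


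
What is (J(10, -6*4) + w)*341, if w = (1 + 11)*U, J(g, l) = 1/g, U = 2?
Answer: 82181/10 ≈ 8218.1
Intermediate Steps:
w = 24 (w = (1 + 11)*2 = 12*2 = 24)
(J(10, -6*4) + w)*341 = (1/10 + 24)*341 = (⅒ + 24)*341 = (241/10)*341 = 82181/10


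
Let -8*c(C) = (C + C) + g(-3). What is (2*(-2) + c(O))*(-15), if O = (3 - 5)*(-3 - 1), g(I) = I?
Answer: 675/8 ≈ 84.375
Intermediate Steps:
O = 8 (O = -2*(-4) = 8)
c(C) = 3/8 - C/4 (c(C) = -((C + C) - 3)/8 = -(2*C - 3)/8 = -(-3 + 2*C)/8 = 3/8 - C/4)
(2*(-2) + c(O))*(-15) = (2*(-2) + (3/8 - ¼*8))*(-15) = (-4 + (3/8 - 2))*(-15) = (-4 - 13/8)*(-15) = -45/8*(-15) = 675/8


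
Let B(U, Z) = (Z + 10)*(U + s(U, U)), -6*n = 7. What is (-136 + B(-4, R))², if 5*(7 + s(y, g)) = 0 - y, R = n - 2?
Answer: 4231249/100 ≈ 42313.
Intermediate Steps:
n = -7/6 (n = -⅙*7 = -7/6 ≈ -1.1667)
R = -19/6 (R = -7/6 - 2 = -19/6 ≈ -3.1667)
s(y, g) = -7 - y/5 (s(y, g) = -7 + (0 - y)/5 = -7 + (-y)/5 = -7 - y/5)
B(U, Z) = (-7 + 4*U/5)*(10 + Z) (B(U, Z) = (Z + 10)*(U + (-7 - U/5)) = (10 + Z)*(-7 + 4*U/5) = (-7 + 4*U/5)*(10 + Z))
(-136 + B(-4, R))² = (-136 + (-70 - 7*(-19/6) + 8*(-4) + (⅘)*(-4)*(-19/6)))² = (-136 + (-70 + 133/6 - 32 + 152/15))² = (-136 - 697/10)² = (-2057/10)² = 4231249/100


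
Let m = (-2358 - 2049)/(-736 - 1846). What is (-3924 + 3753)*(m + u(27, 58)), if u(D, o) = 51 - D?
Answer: -11350125/2582 ≈ -4395.9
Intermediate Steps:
m = 4407/2582 (m = -4407/(-2582) = -4407*(-1/2582) = 4407/2582 ≈ 1.7068)
(-3924 + 3753)*(m + u(27, 58)) = (-3924 + 3753)*(4407/2582 + (51 - 1*27)) = -171*(4407/2582 + (51 - 27)) = -171*(4407/2582 + 24) = -171*66375/2582 = -11350125/2582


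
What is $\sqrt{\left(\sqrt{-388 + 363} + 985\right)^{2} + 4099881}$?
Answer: $\sqrt{5070081 + 9850 i} \approx 2251.7 + 2.19 i$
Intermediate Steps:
$\sqrt{\left(\sqrt{-388 + 363} + 985\right)^{2} + 4099881} = \sqrt{\left(\sqrt{-25} + 985\right)^{2} + 4099881} = \sqrt{\left(5 i + 985\right)^{2} + 4099881} = \sqrt{\left(985 + 5 i\right)^{2} + 4099881} = \sqrt{4099881 + \left(985 + 5 i\right)^{2}}$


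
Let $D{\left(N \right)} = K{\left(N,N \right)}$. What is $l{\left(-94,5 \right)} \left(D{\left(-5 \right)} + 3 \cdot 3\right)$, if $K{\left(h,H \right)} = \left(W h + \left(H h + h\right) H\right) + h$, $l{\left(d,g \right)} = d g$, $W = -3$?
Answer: $38070$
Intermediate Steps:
$K{\left(h,H \right)} = - 2 h + H \left(h + H h\right)$ ($K{\left(h,H \right)} = \left(- 3 h + \left(H h + h\right) H\right) + h = \left(- 3 h + \left(h + H h\right) H\right) + h = \left(- 3 h + H \left(h + H h\right)\right) + h = - 2 h + H \left(h + H h\right)$)
$D{\left(N \right)} = N \left(-2 + N + N^{2}\right)$
$l{\left(-94,5 \right)} \left(D{\left(-5 \right)} + 3 \cdot 3\right) = \left(-94\right) 5 \left(- 5 \left(-2 - 5 + \left(-5\right)^{2}\right) + 3 \cdot 3\right) = - 470 \left(- 5 \left(-2 - 5 + 25\right) + 9\right) = - 470 \left(\left(-5\right) 18 + 9\right) = - 470 \left(-90 + 9\right) = \left(-470\right) \left(-81\right) = 38070$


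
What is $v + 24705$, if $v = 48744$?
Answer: $73449$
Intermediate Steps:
$v + 24705 = 48744 + 24705 = 73449$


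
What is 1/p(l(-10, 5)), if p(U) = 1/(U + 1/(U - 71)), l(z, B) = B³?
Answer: 6751/54 ≈ 125.02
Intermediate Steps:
p(U) = 1/(U + 1/(-71 + U))
1/p(l(-10, 5)) = 1/((-71 + 5³)/(1 + (5³)² - 71*5³)) = 1/((-71 + 125)/(1 + 125² - 71*125)) = 1/(54/(1 + 15625 - 8875)) = 1/(54/6751) = 6751/54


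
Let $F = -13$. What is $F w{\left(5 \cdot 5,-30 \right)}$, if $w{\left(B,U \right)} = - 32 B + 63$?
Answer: $9581$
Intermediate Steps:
$w{\left(B,U \right)} = 63 - 32 B$
$F w{\left(5 \cdot 5,-30 \right)} = - 13 \left(63 - 32 \cdot 5 \cdot 5\right) = - 13 \left(63 - 800\right) = \left(-13\right) \left(-737\right) = 9581$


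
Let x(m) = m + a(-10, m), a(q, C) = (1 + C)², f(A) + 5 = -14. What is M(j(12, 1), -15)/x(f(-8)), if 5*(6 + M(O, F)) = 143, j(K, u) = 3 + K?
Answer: 113/1525 ≈ 0.074098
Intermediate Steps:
f(A) = -19 (f(A) = -5 - 14 = -19)
M(O, F) = 113/5 (M(O, F) = -6 + (⅕)*143 = -6 + 143/5 = 113/5)
x(m) = m + (1 + m)²
M(j(12, 1), -15)/x(f(-8)) = 113/(5*(-19 + (1 - 19)²)) = 113/(5*(-19 + (-18)²)) = 113/(5*(-19 + 324)) = (113/5)/305 = (113/5)*(1/305) = 113/1525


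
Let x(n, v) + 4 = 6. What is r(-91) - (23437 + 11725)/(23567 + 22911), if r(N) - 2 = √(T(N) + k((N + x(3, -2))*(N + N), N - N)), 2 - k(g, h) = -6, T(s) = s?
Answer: 28897/23239 + I*√83 ≈ 1.2435 + 9.1104*I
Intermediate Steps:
x(n, v) = 2 (x(n, v) = -4 + 6 = 2)
k(g, h) = 8 (k(g, h) = 2 - 1*(-6) = 2 + 6 = 8)
r(N) = 2 + √(8 + N) (r(N) = 2 + √(N + 8) = 2 + √(8 + N))
r(-91) - (23437 + 11725)/(23567 + 22911) = (2 + √(8 - 91)) - (23437 + 11725)/(23567 + 22911) = (2 + √(-83)) - 35162/46478 = (2 + I*√83) - 35162/46478 = (2 + I*√83) - 1*17581/23239 = (2 + I*√83) - 17581/23239 = 28897/23239 + I*√83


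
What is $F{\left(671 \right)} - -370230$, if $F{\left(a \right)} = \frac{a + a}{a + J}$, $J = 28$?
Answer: $\frac{258792112}{699} \approx 3.7023 \cdot 10^{5}$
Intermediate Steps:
$F{\left(a \right)} = \frac{2 a}{28 + a}$ ($F{\left(a \right)} = \frac{a + a}{a + 28} = \frac{2 a}{28 + a}$)
$F{\left(671 \right)} - -370230 = 2 \cdot 671 \frac{1}{28 + 671} - -370230 = 2 \cdot 671 \cdot \frac{1}{699} + 370230 = \frac{1342}{699} + 370230 = \frac{258792112}{699}$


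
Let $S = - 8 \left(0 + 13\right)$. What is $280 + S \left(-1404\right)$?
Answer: $146296$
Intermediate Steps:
$S = -104$ ($S = \left(-8\right) 13 = -104$)
$280 + S \left(-1404\right) = 280 - -146016 = 280 + 146016 = 146296$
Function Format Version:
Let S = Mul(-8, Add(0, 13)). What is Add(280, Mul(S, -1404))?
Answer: 146296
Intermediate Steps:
S = -104 (S = Mul(-8, 13) = -104)
Add(280, Mul(S, -1404)) = Add(280, Mul(-104, -1404)) = Add(280, 146016) = 146296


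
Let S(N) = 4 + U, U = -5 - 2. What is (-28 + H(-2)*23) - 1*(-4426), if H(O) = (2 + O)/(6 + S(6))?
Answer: 4398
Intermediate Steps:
U = -7
S(N) = -3 (S(N) = 4 - 7 = -3)
H(O) = 2/3 + O/3 (H(O) = (2 + O)/(6 - 3) = (2 + O)/3 = (2 + O)*(1/3) = 2/3 + O/3)
(-28 + H(-2)*23) - 1*(-4426) = (-28 + (2/3 + (1/3)*(-2))*23) - 1*(-4426) = (-28 + (2/3 - 2/3)*23) + 4426 = (-28 + 0*23) + 4426 = (-28 + 0) + 4426 = -28 + 4426 = 4398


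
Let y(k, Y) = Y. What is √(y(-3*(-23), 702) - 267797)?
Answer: I*√267095 ≈ 516.81*I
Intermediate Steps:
√(y(-3*(-23), 702) - 267797) = √(702 - 267797) = √(-267095) = I*√267095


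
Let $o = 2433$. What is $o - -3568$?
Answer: $6001$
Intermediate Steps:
$o - -3568 = 2433 - -3568 = 2433 + 3568 = 6001$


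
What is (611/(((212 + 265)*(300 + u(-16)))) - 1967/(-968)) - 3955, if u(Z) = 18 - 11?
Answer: -560344288199/141752952 ≈ -3953.0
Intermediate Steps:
u(Z) = 7
(611/(((212 + 265)*(300 + u(-16)))) - 1967/(-968)) - 3955 = (611/(((212 + 265)*(300 + 7))) - 1967/(-968)) - 3955 = (611/((477*307)) - 1967*(-1/968)) - 3955 = (611/146439 + 1967/968) - 3955 = 288636961/141752952 - 3955 = -560344288199/141752952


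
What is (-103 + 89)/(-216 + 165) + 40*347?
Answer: 707894/51 ≈ 13880.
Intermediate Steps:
(-103 + 89)/(-216 + 165) + 40*347 = -14/(-51) + 13880 = -14*(-1/51) + 13880 = 14/51 + 13880 = 707894/51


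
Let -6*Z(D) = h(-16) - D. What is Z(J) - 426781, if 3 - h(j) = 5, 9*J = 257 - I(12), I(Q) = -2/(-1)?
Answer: -7681967/18 ≈ -4.2678e+5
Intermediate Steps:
I(Q) = 2 (I(Q) = -2*(-1) = 2)
J = 85/3 (J = (257 - 1*2)/9 = (257 - 2)/9 = (1/9)*255 = 85/3 ≈ 28.333)
h(j) = -2 (h(j) = 3 - 1*5 = 3 - 5 = -2)
Z(D) = 1/3 + D/6 (Z(D) = -(-2 - D)/6 = 1/3 + D/6)
Z(J) - 426781 = (1/3 + (1/6)*(85/3)) - 426781 = (1/3 + 85/18) - 426781 = 91/18 - 426781 = -7681967/18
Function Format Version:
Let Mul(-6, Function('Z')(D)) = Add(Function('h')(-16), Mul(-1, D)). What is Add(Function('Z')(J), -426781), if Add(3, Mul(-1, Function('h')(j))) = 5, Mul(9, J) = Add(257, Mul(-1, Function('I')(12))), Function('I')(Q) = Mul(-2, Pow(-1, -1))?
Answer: Rational(-7681967, 18) ≈ -4.2678e+5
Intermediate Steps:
Function('I')(Q) = 2 (Function('I')(Q) = Mul(-2, -1) = 2)
J = Rational(85, 3) (J = Mul(Rational(1, 9), Add(257, Mul(-1, 2))) = Mul(Rational(1, 9), Add(257, -2)) = Mul(Rational(1, 9), 255) = Rational(85, 3) ≈ 28.333)
Function('h')(j) = -2 (Function('h')(j) = Add(3, Mul(-1, 5)) = Add(3, -5) = -2)
Function('Z')(D) = Add(Rational(1, 3), Mul(Rational(1, 6), D)) (Function('Z')(D) = Mul(Rational(-1, 6), Add(-2, Mul(-1, D))) = Add(Rational(1, 3), Mul(Rational(1, 6), D)))
Add(Function('Z')(J), -426781) = Add(Add(Rational(1, 3), Mul(Rational(1, 6), Rational(85, 3))), -426781) = Add(Add(Rational(1, 3), Rational(85, 18)), -426781) = Add(Rational(91, 18), -426781) = Rational(-7681967, 18)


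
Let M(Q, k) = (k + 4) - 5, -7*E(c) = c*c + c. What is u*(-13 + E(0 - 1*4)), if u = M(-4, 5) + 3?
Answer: -103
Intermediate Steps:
E(c) = -c/7 - c**2/7 (E(c) = -(c*c + c)/7 = -(c**2 + c)/7 = -(c + c**2)/7 = -c/7 - c**2/7)
M(Q, k) = -1 + k (M(Q, k) = (4 + k) - 5 = -1 + k)
u = 7 (u = (-1 + 5) + 3 = 4 + 3 = 7)
u*(-13 + E(0 - 1*4)) = 7*(-13 - (0 - 1*4)*(1 + (0 - 1*4))/7) = 7*(-13 - (0 - 4)*(1 + (0 - 4))/7) = 7*(-13 - 1/7*(-4)*(1 - 4)) = 7*(-13 - 1/7*(-4)*(-3)) = 7*(-13 - 12/7) = 7*(-103/7) = -103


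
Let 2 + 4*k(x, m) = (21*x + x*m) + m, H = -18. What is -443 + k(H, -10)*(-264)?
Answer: 13417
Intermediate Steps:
k(x, m) = -1/2 + m/4 + 21*x/4 + m*x/4 (k(x, m) = -1/2 + ((21*x + x*m) + m)/4 = -1/2 + ((21*x + m*x) + m)/4 = -1/2 + (m + 21*x + m*x)/4 = -1/2 + (m/4 + 21*x/4 + m*x/4) = -1/2 + m/4 + 21*x/4 + m*x/4)
-443 + k(H, -10)*(-264) = -443 + (-1/2 + (1/4)*(-10) + (21/4)*(-18) + (1/4)*(-10)*(-18))*(-264) = -443 + (-1/2 - 5/2 - 189/2 + 45)*(-264) = -443 - 105/2*(-264) = -443 + 13860 = 13417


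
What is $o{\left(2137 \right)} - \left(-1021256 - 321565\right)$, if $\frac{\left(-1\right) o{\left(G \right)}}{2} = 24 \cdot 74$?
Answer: $1339269$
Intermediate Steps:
$o{\left(G \right)} = -3552$ ($o{\left(G \right)} = - 2 \cdot 24 \cdot 74 = \left(-2\right) 1776 = -3552$)
$o{\left(2137 \right)} - \left(-1021256 - 321565\right) = -3552 - \left(-1021256 - 321565\right) = -3552 - -1342821 = -3552 + 1342821 = 1339269$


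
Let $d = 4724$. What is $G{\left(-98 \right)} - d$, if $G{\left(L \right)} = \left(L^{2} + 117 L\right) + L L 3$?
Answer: $22226$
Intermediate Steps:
$G{\left(L \right)} = 4 L^{2} + 117 L$ ($G{\left(L \right)} = \left(L^{2} + 117 L\right) + L^{2} \cdot 3 = \left(L^{2} + 117 L\right) + 3 L^{2} = 4 L^{2} + 117 L$)
$G{\left(-98 \right)} - d = - 98 \left(117 + 4 \left(-98\right)\right) - 4724 = - 98 \left(117 - 392\right) - 4724 = \left(-98\right) \left(-275\right) - 4724 = 26950 - 4724 = 22226$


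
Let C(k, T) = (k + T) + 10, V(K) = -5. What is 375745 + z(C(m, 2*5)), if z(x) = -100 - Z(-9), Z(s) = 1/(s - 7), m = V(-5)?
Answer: 6010321/16 ≈ 3.7565e+5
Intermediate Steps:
m = -5
Z(s) = 1/(-7 + s)
C(k, T) = 10 + T + k (C(k, T) = (T + k) + 10 = 10 + T + k)
z(x) = -1599/16 (z(x) = -100 - 1/(-7 - 9) = -100 - 1/(-16) = -100 - 1*(-1/16) = -100 + 1/16 = -1599/16)
375745 + z(C(m, 2*5)) = 375745 - 1599/16 = 6010321/16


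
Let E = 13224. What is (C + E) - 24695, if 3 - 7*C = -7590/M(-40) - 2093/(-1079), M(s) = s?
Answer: -26721249/2324 ≈ -11498.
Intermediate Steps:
C = -62645/2324 (C = 3/7 - (-7590/(-40) - 2093/(-1079))/7 = 3/7 - (-7590*(-1/40) - 2093*(-1/1079))/7 = 3/7 - (759/4 + 161/83)/7 = 3/7 - ⅐*63641/332 = 3/7 - 63641/2324 = -62645/2324 ≈ -26.956)
(C + E) - 24695 = (-62645/2324 + 13224) - 24695 = 30669931/2324 - 24695 = -26721249/2324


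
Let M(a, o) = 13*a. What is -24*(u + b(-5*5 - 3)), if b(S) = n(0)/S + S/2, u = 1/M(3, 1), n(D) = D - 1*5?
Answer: 30130/91 ≈ 331.10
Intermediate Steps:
n(D) = -5 + D (n(D) = D - 5 = -5 + D)
u = 1/39 (u = 1/(13*3) = 1/39 ≈ 0.025641)
b(S) = S/2 - 5/S (b(S) = (-5 + 0)/S + S/2 = -5/S + S*(½) = -5/S + S/2 = S/2 - 5/S)
-24*(u + b(-5*5 - 3)) = -24*(1/39 + ((-5*5 - 3)/2 - 5/(-5*5 - 3))) = -24*(1/39 + ((-25 - 3)/2 - 5/(-25 - 3))) = -24*(1/39 + ((½)*(-28) - 5/(-28))) = -24*(1/39 + (-14 - 5*(-1/28))) = -24*(1/39 + (-14 + 5/28)) = -24*(1/39 - 387/28) = -24*(-15065/1092) = 30130/91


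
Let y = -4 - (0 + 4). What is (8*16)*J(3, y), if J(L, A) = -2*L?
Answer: -768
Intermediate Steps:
y = -8 (y = -4 - 1*4 = -4 - 4 = -8)
(8*16)*J(3, y) = (8*16)*(-2*3) = 128*(-6) = -768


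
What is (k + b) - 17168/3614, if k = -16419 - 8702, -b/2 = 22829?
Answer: -127906237/1807 ≈ -70784.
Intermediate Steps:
b = -45658 (b = -2*22829 = -45658)
k = -25121
(k + b) - 17168/3614 = (-25121 - 45658) - 17168/3614 = -70779 - 17168*1/3614 = -70779 - 8584/1807 = -127906237/1807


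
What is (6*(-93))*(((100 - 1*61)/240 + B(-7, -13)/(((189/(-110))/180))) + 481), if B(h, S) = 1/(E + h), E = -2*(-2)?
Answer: -80632829/280 ≈ -2.8797e+5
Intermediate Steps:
E = 4
B(h, S) = 1/(4 + h)
(6*(-93))*(((100 - 1*61)/240 + B(-7, -13)/(((189/(-110))/180))) + 481) = (6*(-93))*(((100 - 1*61)/240 + 1/((4 - 7)*(((189/(-110))/180)))) + 481) = -558*(((100 - 61)*(1/240) + 1/((-3)*(((189*(-1/110))*(1/180))))) + 481) = -558*((39*(1/240) - 1/(3*((-189/110*1/180)))) + 481) = -558*((13/80 - 1/(3*(-21/2200))) + 481) = -558*((13/80 - ⅓*(-2200/21)) + 481) = -558*((13/80 + 2200/63) + 481) = -558*(176819/5040 + 481) = -558*2601059/5040 = -80632829/280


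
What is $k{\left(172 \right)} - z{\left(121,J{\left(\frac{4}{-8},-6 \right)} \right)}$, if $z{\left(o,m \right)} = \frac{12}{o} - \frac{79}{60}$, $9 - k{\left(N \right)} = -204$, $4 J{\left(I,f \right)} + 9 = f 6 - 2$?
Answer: $\frac{1555219}{7260} \approx 214.22$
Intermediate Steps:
$J{\left(I,f \right)} = - \frac{11}{4} + \frac{3 f}{2}$ ($J{\left(I,f \right)} = - \frac{9}{4} + \frac{f 6 - 2}{4} = - \frac{9}{4} + \frac{6 f - 2}{4} = - \frac{9}{4} + \frac{-2 + 6 f}{4} = - \frac{9}{4} + \left(- \frac{1}{2} + \frac{3 f}{2}\right) = - \frac{11}{4} + \frac{3 f}{2}$)
$k{\left(N \right)} = 213$ ($k{\left(N \right)} = 9 - -204 = 9 + 204 = 213$)
$z{\left(o,m \right)} = - \frac{79}{60} + \frac{12}{o}$ ($z{\left(o,m \right)} = \frac{12}{o} - \frac{79}{60} = - \frac{79}{60} + \frac{12}{o}$)
$k{\left(172 \right)} - z{\left(121,J{\left(\frac{4}{-8},-6 \right)} \right)} = 213 - \left(- \frac{79}{60} + \frac{12}{121}\right) = 213 - - \frac{8839}{7260} = 213 + \frac{8839}{7260} = \frac{1555219}{7260}$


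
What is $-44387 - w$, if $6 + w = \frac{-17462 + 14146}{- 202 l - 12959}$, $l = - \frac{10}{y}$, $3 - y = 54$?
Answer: $- \frac{29421621065}{662929} \approx -44381.0$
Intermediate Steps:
$y = -51$ ($y = 3 - 54 = -51$)
$l = \frac{10}{51}$ ($l = - \frac{10}{-51} = \left(-10\right) \left(- \frac{1}{51}\right) = \frac{10}{51} \approx 0.19608$)
$w = - \frac{3808458}{662929}$ ($w = -6 + \frac{-17462 + 14146}{\left(-202\right) \frac{10}{51} - 12959} = -6 - \frac{3316}{- \frac{2020}{51} - 12959} = -6 - \frac{3316}{- \frac{662929}{51}} = -6 - - \frac{169116}{662929} = -6 + \frac{169116}{662929} = - \frac{3808458}{662929} \approx -5.7449$)
$-44387 - w = -44387 - - \frac{3808458}{662929} = -44387 + \frac{3808458}{662929} = - \frac{29421621065}{662929}$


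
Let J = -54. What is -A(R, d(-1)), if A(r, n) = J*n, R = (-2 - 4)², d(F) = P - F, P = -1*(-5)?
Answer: 324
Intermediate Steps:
P = 5
d(F) = 5 - F
R = 36 (R = (-6)² = 36)
A(r, n) = -54*n
-A(R, d(-1)) = -(-54)*(5 - 1*(-1)) = -(-54)*(5 + 1) = -(-54)*6 = -1*(-324) = 324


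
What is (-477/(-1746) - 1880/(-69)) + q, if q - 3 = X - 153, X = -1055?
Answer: -15761753/13386 ≈ -1177.5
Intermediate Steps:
q = -1205 (q = 3 + (-1055 - 153) = 3 - 1208 = -1205)
(-477/(-1746) - 1880/(-69)) + q = (-477/(-1746) - 1880/(-69)) - 1205 = (-477*(-1/1746) - 1880*(-1/69)) - 1205 = (53/194 + 1880/69) - 1205 = 368377/13386 - 1205 = -15761753/13386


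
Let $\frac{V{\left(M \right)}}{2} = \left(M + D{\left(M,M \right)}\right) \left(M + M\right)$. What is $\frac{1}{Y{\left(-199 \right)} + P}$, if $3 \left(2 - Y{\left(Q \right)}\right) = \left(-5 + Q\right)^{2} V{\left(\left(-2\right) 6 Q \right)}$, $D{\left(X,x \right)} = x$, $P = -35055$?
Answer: $- \frac{1}{632845557997} \approx -1.5802 \cdot 10^{-12}$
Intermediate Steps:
$V{\left(M \right)} = 8 M^{2}$ ($V{\left(M \right)} = 2 \left(M + M\right) \left(M + M\right) = 2 \cdot 2 M 2 M = 2 \cdot 4 M^{2} = 8 M^{2}$)
$Y{\left(Q \right)} = 2 - 384 Q^{2} \left(-5 + Q\right)^{2}$ ($Y{\left(Q \right)} = 2 - \frac{\left(-5 + Q\right)^{2} \cdot 8 \left(\left(-2\right) 6 Q\right)^{2}}{3} = 2 - \frac{\left(-5 + Q\right)^{2} \cdot 8 \left(- 12 Q\right)^{2}}{3} = 2 - \frac{\left(-5 + Q\right)^{2} \cdot 8 \cdot 144 Q^{2}}{3} = 2 - \frac{\left(-5 + Q\right)^{2} \cdot 1152 Q^{2}}{3} = 2 - \frac{1152 Q^{2} \left(-5 + Q\right)^{2}}{3} = 2 - 384 Q^{2} \left(-5 + Q\right)^{2}$)
$\frac{1}{Y{\left(-199 \right)} + P} = \frac{1}{\left(2 - 384 \left(-199\right)^{2} \left(-5 - 199\right)^{2}\right) - 35055} = \frac{1}{\left(2 - 15206784 \left(-204\right)^{2}\right) - 35055} = \frac{1}{\left(2 - 15206784 \cdot 41616\right) - 35055} = \frac{1}{\left(2 - 632845522944\right) - 35055} = \frac{1}{-632845522942 - 35055} = \frac{1}{-632845557997} = - \frac{1}{632845557997}$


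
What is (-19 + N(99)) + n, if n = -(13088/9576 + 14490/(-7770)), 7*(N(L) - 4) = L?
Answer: -15901/44289 ≈ -0.35903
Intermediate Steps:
N(L) = 4 + L/7
n = 22061/44289 (n = -(13088*(1/9576) + 14490*(-1/7770)) = -(1636/1197 - 69/37) = -1*(-22061/44289) = 22061/44289 ≈ 0.49811)
(-19 + N(99)) + n = (-19 + (4 + (⅐)*99)) + 22061/44289 = (-19 + (4 + 99/7)) + 22061/44289 = (-19 + 127/7) + 22061/44289 = -6/7 + 22061/44289 = -15901/44289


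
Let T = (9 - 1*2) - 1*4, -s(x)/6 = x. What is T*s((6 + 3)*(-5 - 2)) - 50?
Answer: 1084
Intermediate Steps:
s(x) = -6*x
T = 3 (T = (9 - 2) - 4 = 7 - 4 = 3)
T*s((6 + 3)*(-5 - 2)) - 50 = 3*(-6*(6 + 3)*(-5 - 2)) - 50 = 3*(-54*(-7)) - 50 = 3*(-6*(-63)) - 50 = 3*378 - 50 = 1134 - 50 = 1084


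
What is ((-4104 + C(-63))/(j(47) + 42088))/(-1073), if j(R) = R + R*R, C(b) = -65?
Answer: 4169/47581112 ≈ 8.7619e-5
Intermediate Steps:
j(R) = R + R**2
((-4104 + C(-63))/(j(47) + 42088))/(-1073) = ((-4104 - 65)/(47*(1 + 47) + 42088))/(-1073) = -4169/(47*48 + 42088)*(-1/1073) = -4169/(2256 + 42088)*(-1/1073) = -4169/44344*(-1/1073) = 4169/47581112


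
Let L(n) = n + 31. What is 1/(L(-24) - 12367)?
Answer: -1/12360 ≈ -8.0906e-5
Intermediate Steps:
L(n) = 31 + n
1/(L(-24) - 12367) = 1/((31 - 24) - 12367) = 1/(7 - 12367) = 1/(-12360) = -1/12360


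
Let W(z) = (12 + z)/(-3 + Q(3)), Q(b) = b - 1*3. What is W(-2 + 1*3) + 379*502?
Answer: 570761/3 ≈ 1.9025e+5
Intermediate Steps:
Q(b) = -3 + b (Q(b) = b - 3 = -3 + b)
W(z) = -4 - z/3 (W(z) = (12 + z)/(-3 + (-3 + 3)) = (12 + z)/(-3 + 0) = (12 + z)/(-3) = (12 + z)*(-⅓) = -4 - z/3)
W(-2 + 1*3) + 379*502 = (-4 - (-2 + 1*3)/3) + 379*502 = (-4 - (-2 + 3)/3) + 190258 = (-4 - ⅓*1) + 190258 = (-4 - ⅓) + 190258 = -13/3 + 190258 = 570761/3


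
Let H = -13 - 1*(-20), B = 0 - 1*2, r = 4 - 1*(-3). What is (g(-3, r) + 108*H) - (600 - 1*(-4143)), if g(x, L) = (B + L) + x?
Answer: -3985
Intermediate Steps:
r = 7 (r = 4 + 3 = 7)
B = -2 (B = 0 - 2 = -2)
g(x, L) = -2 + L + x (g(x, L) = (-2 + L) + x = -2 + L + x)
H = 7 (H = -13 + 20 = 7)
(g(-3, r) + 108*H) - (600 - 1*(-4143)) = ((-2 + 7 - 3) + 108*7) - (600 - 1*(-4143)) = (2 + 756) - (600 + 4143) = 758 - 1*4743 = 758 - 4743 = -3985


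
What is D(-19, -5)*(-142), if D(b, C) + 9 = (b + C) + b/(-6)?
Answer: 12709/3 ≈ 4236.3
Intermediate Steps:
D(b, C) = -9 + C + 5*b/6 (D(b, C) = -9 + ((b + C) + b/(-6)) = -9 + ((C + b) + b*(-⅙)) = -9 + ((C + b) - b/6) = -9 + (C + 5*b/6) = -9 + C + 5*b/6)
D(-19, -5)*(-142) = (-9 - 5 + (⅚)*(-19))*(-142) = (-9 - 5 - 95/6)*(-142) = -179/6*(-142) = 12709/3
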